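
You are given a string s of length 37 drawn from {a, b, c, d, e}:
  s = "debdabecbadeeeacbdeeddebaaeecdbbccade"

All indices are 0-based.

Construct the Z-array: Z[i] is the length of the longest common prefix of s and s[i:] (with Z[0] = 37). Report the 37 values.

[37, 0, 0, 1, 0, 0, 0, 0, 0, 0, 2, 0, 0, 0, 0, 0, 0, 2, 0, 0, 1, 3, 0, 0, 0, 0, 0, 0, 0, 1, 0, 0, 0, 0, 0, 2, 0]

Z[0]=37
i=1: i≥r, start 0; Z[1]=0
i=2: i≥r, start 0; Z[2]=0
i=3: i≥r, start 0; Z[3]=1 scan→box=[3,4)
i=4: i≥r, start 0; Z[4]=0
i=5: i≥r, start 0; Z[5]=0
i=6: i≥r, start 0; Z[6]=0
i=7: i≥r, start 0; Z[7]=0
i=8: i≥r, start 0; Z[8]=0
i=9: i≥r, start 0; Z[9]=0
i=10: i≥r, start 0; Z[10]=2 scan→box=[10,12)
i=11: min(r-i=1, Z[1]=0)=0; Z[11]=0
i=12: i≥r, start 0; Z[12]=0
i=13: i≥r, start 0; Z[13]=0
i=14: i≥r, start 0; Z[14]=0
i=15: i≥r, start 0; Z[15]=0
i=16: i≥r, start 0; Z[16]=0
i=17: i≥r, start 0; Z[17]=2 scan→box=[17,19)
i=18: min(r-i=1, Z[1]=0)=0; Z[18]=0
i=19: i≥r, start 0; Z[19]=0
i=20: i≥r, start 0; Z[20]=1 scan→box=[20,21)
i=21: i≥r, start 0; Z[21]=3 scan→box=[21,24)
i=22: min(r-i=2, Z[1]=0)=0; Z[22]=0
i=23: min(r-i=1, Z[2]=0)=0; Z[23]=0
i=24: i≥r, start 0; Z[24]=0
i=25: i≥r, start 0; Z[25]=0
i=26: i≥r, start 0; Z[26]=0
i=27: i≥r, start 0; Z[27]=0
i=28: i≥r, start 0; Z[28]=0
i=29: i≥r, start 0; Z[29]=1 scan→box=[29,30)
i=30: i≥r, start 0; Z[30]=0
i=31: i≥r, start 0; Z[31]=0
i=32: i≥r, start 0; Z[32]=0
i=33: i≥r, start 0; Z[33]=0
i=34: i≥r, start 0; Z[34]=0
i=35: i≥r, start 0; Z[35]=2 scan→box=[35,37)
i=36: min(r-i=1, Z[1]=0)=0; Z[36]=0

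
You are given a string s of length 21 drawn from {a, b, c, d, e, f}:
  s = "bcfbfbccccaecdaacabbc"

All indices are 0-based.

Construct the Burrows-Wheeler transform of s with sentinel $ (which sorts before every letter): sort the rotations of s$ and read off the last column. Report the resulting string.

cdcacabf$fbacccbebcabc

rank  rotation                last
    0  $bcfbfbccccaecdaacabbc  c
    1  aacabbc$bcfbfbccccaecd  d
    2  abbc$bcfbfbccccaecdaac  c
    3  acabbc$bcfbfbccccaecda  a
    4  aecdaacabbc$bcfbfbcccc  c
    5  bbc$bcfbfbccccaecdaaca  a
    6  bc$bcfbfbccccaecdaacab  b
    7  bccccaecdaacabbc$bcfbf  f
    8  bcfbfbccccaecdaacabbc$  $
    9  bfbccccaecdaacabbc$bcf  f
   10  c$bcfbfbccccaecdaacabb  b
   11  cabbc$bcfbfbccccaecdaa  a
   12  caecdaacabbc$bcfbfbccc  c
   13  ccaecdaacabbc$bcfbfbcc  c
   14  cccaecdaacabbc$bcfbfbc  c
   15  ccccaecdaacabbc$bcfbfb  b
   16  cdaacabbc$bcfbfbccccae  e
   17  cfbfbccccaecdaacabbc$b  b
   18  daacabbc$bcfbfbccccaec  c
   19  ecdaacabbc$bcfbfbcccca  a
   20  fbccccaecdaacabbc$bcfb  b
   21  fbfbccccaecdaacabbc$bc  c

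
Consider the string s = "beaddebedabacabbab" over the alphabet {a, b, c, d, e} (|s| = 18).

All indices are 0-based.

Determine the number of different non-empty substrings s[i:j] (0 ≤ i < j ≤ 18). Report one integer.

sorted suffixes:
  #0 SA[0]=16  'ab'
  #1 SA[1]=9  'abacabbab'
  #2 SA[2]=13  'abbab'
  #3 SA[3]=11  'acabbab'
  #4 SA[4]=2  'addebedabacabbab'
  #5 SA[5]=17  'b'
  #6 SA[6]=15  'bab'
  #7 SA[7]=10  'bacabbab'
  #8 SA[8]=14  'bbab'
  #9 SA[9]=0  'beaddebedabacabbab'
  #10 SA[10]=6  'bedabacabbab'
  #11 SA[11]=12  'cabbab'
  #12 SA[12]=8  'dabacabbab'
  #13 SA[13]=3  'ddebedabacabbab'
  #14 SA[14]=4  'debedabacabbab'
  #15 SA[15]=1  'eaddebedabacabbab'
  #16 SA[16]=5  'ebedabacabbab'
  #17 SA[17]=7  'edabacabbab'

SA = [16, 9, 13, 11, 2, 17, 15, 10, 14, 0, 6, 12, 8, 3, 4, 1, 5, 7]
rank  pair      lcp
   1  s[16:],s[9:]  2  'ab'
   2  s[9:],s[13:]  2  'ab'
   3  s[13:],s[11:]  1  'a'
   4  s[11:],s[2:]  1  'a'
   5  s[2:],s[17:]  0  ''
   6  s[17:],s[15:]  1  'b'
   7  s[15:],s[10:]  2  'ba'
   8  s[10:],s[14:]  1  'b'
   9  s[14:],s[0:]  1  'b'
  10  s[0:],s[6:]  2  'be'
  11  s[6:],s[12:]  0  ''
  12  s[12:],s[8:]  0  ''
  13  s[8:],s[3:]  1  'd'
  14  s[3:],s[4:]  1  'd'
  15  s[4:],s[1:]  0  ''
  16  s[1:],s[5:]  1  'e'
  17  s[5:],s[7:]  1  'e'

n(n+1)/2 = 18·19/2 = 171
Σ LCP = 0 + 2 + 2 + 1 + 1 + 0 + 1 + 2 + 1 + 1 + 2 + 0 + 0 + 1 + 1 + 0 + 1 + 1 = 17
distinct = 171 − 17 = 154

154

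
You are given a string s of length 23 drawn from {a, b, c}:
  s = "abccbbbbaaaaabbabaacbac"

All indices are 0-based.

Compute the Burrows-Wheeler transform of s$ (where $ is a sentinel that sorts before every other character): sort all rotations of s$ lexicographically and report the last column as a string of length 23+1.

cbaaabba$bababcbabcaaacb

rank  rotation                  last
    0  $abccbbbbaaaaabbabaacbac  c
    1  aaaaabbabaacbac$abccbbbb  b
    2  aaaabbabaacbac$abccbbbba  a
    3  aaabbabaacbac$abccbbbbaa  a
    4  aabbabaacbac$abccbbbbaaa  a
    5  aacbac$abccbbbbaaaaabbab  b
    6  abaacbac$abccbbbbaaaaabb  b
    7  abbabaacbac$abccbbbbaaaa  a
    8  abccbbbbaaaaabbabaacbac$  $
    9  ac$abccbbbbaaaaabbabaacb  b
   10  acbac$abccbbbbaaaaabbaba  a
   11  baaaaabbabaacbac$abccbbb  b
   12  baacbac$abccbbbbaaaaabba  a
   13  babaacbac$abccbbbbaaaaab  b
   14  bac$abccbbbbaaaaabbabaac  c
   15  bbaaaaabbabaacbac$abccbb  b
   16  bbabaacbac$abccbbbbaaaaa  a
   17  bbbaaaaabbabaacbac$abccb  b
   18  bbbbaaaaabbabaacbac$abcc  c
   19  bccbbbbaaaaabbabaacbac$a  a
   20  c$abccbbbbaaaaabbabaacba  a
   21  cbac$abccbbbbaaaaabbabaa  a
   22  cbbbbaaaaabbabaacbac$abc  c
   23  ccbbbbaaaaabbabaacbac$ab  b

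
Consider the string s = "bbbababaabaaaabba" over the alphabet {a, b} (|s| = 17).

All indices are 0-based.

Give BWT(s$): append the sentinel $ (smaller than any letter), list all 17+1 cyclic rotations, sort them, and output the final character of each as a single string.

abbabaabbabaaabab$

rank  rotation            last
    0  $bbbababaabaaaabba  a
    1  a$bbbababaabaaaabb  b
    2  aaaabba$bbbababaab  b
    3  aaabba$bbbababaaba  a
    4  aabaaaabba$bbbabab  b
    5  aabba$bbbababaabaa  a
    6  abaaaabba$bbbababa  a
    7  abaabaaaabba$bbbab  b
    8  ababaabaaaabba$bbb  b
    9  abba$bbbababaabaaa  a
   10  ba$bbbababaabaaaab  b
   11  baaaabba$bbbababaa  a
   12  baabaaaabba$bbbaba  a
   13  babaabaaaabba$bbba  a
   14  bababaabaaaabba$bb  b
   15  bba$bbbababaabaaaa  a
   16  bbababaabaaaabba$b  b
   17  bbbababaabaaaabba$  $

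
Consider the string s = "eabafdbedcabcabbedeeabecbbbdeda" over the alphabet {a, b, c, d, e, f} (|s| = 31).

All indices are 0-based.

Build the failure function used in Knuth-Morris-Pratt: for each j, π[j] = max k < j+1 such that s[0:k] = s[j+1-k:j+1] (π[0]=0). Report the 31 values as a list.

[0, 0, 0, 0, 0, 0, 0, 1, 0, 0, 0, 0, 0, 0, 0, 0, 1, 0, 1, 1, 2, 3, 1, 0, 0, 0, 0, 0, 1, 0, 0]

π[0] = 0
j=1 s[j]='a': π[1]=0 (border '')
j=2 s[j]='b': π[2]=0 (border '')
j=3 s[j]='a': π[3]=0 (border '')
j=4 s[j]='f': π[4]=0 (border '')
j=5 s[j]='d': π[5]=0 (border '')
j=6 s[j]='b': π[6]=0 (border '')
j=7 s[j]='e': π[7]=1 (border 'e')
j=8 s[j]='d': k: 1→0; π[8]=0 (border '')
j=9 s[j]='c': π[9]=0 (border '')
j=10 s[j]='a': π[10]=0 (border '')
j=11 s[j]='b': π[11]=0 (border '')
j=12 s[j]='c': π[12]=0 (border '')
j=13 s[j]='a': π[13]=0 (border '')
j=14 s[j]='b': π[14]=0 (border '')
j=15 s[j]='b': π[15]=0 (border '')
j=16 s[j]='e': π[16]=1 (border 'e')
j=17 s[j]='d': k: 1→0; π[17]=0 (border '')
j=18 s[j]='e': π[18]=1 (border 'e')
j=19 s[j]='e': k: 1→0; π[19]=1 (border 'e')
j=20 s[j]='a': π[20]=2 (border 'ea')
j=21 s[j]='b': π[21]=3 (border 'eab')
j=22 s[j]='e': k: 3→0; π[22]=1 (border 'e')
j=23 s[j]='c': k: 1→0; π[23]=0 (border '')
j=24 s[j]='b': π[24]=0 (border '')
j=25 s[j]='b': π[25]=0 (border '')
j=26 s[j]='b': π[26]=0 (border '')
j=27 s[j]='d': π[27]=0 (border '')
j=28 s[j]='e': π[28]=1 (border 'e')
j=29 s[j]='d': k: 1→0; π[29]=0 (border '')
j=30 s[j]='a': π[30]=0 (border '')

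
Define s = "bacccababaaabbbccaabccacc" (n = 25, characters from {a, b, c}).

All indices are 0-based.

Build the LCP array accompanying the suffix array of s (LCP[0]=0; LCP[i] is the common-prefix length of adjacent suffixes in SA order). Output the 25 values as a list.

[0, 2, 3, 1, 3, 2, 2, 1, 3, 0, 2, 2, 1, 2, 1, 4, 0, 1, 2, 2, 1, 2, 3, 3, 2]

sorted suffixes:
  #0 SA[0]=9  'aaabbbccaabccacc'
  #1 SA[1]=10  'aabbbccaabccacc'
  #2 SA[2]=17  'aabccacc'
  #3 SA[3]=7  'abaaabbbccaabccacc'
  #4 SA[4]=5  'ababaaabbbccaabccacc'
  #5 SA[5]=11  'abbbccaabccacc'
  #6 SA[6]=18  'abccacc'
  #7 SA[7]=22  'acc'
  #8 SA[8]=1  'acccababaaabbbccaabccacc'
  #9 SA[9]=8  'baaabbbccaabccacc'
  #10 SA[10]=6  'babaaabbbccaabccacc'
  #11 SA[11]=0  'bacccababaaabbbccaabccacc'
  #12 SA[12]=12  'bbbccaabccacc'
  #13 SA[13]=13  'bbccaabccacc'
  #14 SA[14]=14  'bccaabccacc'
  #15 SA[15]=19  'bccacc'
  #16 SA[16]=24  'c'
  #17 SA[17]=16  'caabccacc'
  #18 SA[18]=4  'cababaaabbbccaabccacc'
  #19 SA[19]=21  'cacc'
  #20 SA[20]=23  'cc'
  #21 SA[21]=15  'ccaabccacc'
  #22 SA[22]=3  'ccababaaabbbccaabccacc'
  #23 SA[23]=20  'ccacc'
  #24 SA[24]=2  'cccababaaabbbccaabccacc'

SA = [9, 10, 17, 7, 5, 11, 18, 22, 1, 8, 6, 0, 12, 13, 14, 19, 24, 16, 4, 21, 23, 15, 3, 20, 2]
i: (SA[i-1],SA[i]) lcp shared
  1: (9,10) 2 'aa'
  2: (10,17) 3 'aab'
  3: (17,7) 1 'a'
  4: (7,5) 3 'aba'
  5: (5,11) 2 'ab'
  6: (11,18) 2 'ab'
  7: (18,22) 1 'a'
  8: (22,1) 3 'acc'
  9: (1,8) 0 ''
  10: (8,6) 2 'ba'
  11: (6,0) 2 'ba'
  12: (0,12) 1 'b'
  13: (12,13) 2 'bb'
  14: (13,14) 1 'b'
  15: (14,19) 4 'bcca'
  16: (19,24) 0 ''
  17: (24,16) 1 'c'
  18: (16,4) 2 'ca'
  19: (4,21) 2 'ca'
  20: (21,23) 1 'c'
  21: (23,15) 2 'cc'
  22: (15,3) 3 'cca'
  23: (3,20) 3 'cca'
  24: (20,2) 2 'cc'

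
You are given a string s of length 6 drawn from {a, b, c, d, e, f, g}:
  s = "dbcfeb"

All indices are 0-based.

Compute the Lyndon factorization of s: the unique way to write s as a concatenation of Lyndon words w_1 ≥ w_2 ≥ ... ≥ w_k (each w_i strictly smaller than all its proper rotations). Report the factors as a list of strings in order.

["d", "bcfe", "b"]

emit factor 1: 'd' (i=0, period=1)
emit factor 2: 'bcfe' (i=1, period=4)
emit factor 3: 'b' (i=5, period=1)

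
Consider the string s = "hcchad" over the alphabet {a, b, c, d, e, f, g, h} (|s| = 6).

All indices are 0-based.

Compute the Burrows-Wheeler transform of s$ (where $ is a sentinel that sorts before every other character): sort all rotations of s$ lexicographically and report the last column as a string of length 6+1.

rank  rotation last
    0  $hcchad  d
    1  ad$hcch  h
    2  cchad$h  h
    3  chad$hc  c
    4  d$hccha  a
    5  had$hcc  c
    6  hcchad$  $

dhhcac$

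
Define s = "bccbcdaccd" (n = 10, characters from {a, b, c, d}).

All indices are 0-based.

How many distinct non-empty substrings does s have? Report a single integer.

46

rank | idx | suffix
   0 |   6 | accd
   1 |   0 | bccbcdaccd
   2 |   3 | bcdaccd
   3 |   2 | cbcdaccd
   4 |   1 | ccbcdaccd
   5 |   7 | ccd
   6 |   8 | cd
   7 |   4 | cdaccd
   8 |   9 | d
   9 |   5 | daccd

SA = [6, 0, 3, 2, 1, 7, 8, 4, 9, 5]
i: (SA[i-1],SA[i]) lcp shared
  1: (6,0) 0 ''
  2: (0,3) 2 'bc'
  3: (3,2) 0 ''
  4: (2,1) 1 'c'
  5: (1,7) 2 'cc'
  6: (7,8) 1 'c'
  7: (8,4) 2 'cd'
  8: (4,9) 0 ''
  9: (9,5) 1 'd'

n(n+1)/2 = 10·11/2 = 55
Σ LCP = 0 + 0 + 2 + 0 + 1 + 2 + 1 + 2 + 0 + 1 = 9
distinct = 55 − 9 = 46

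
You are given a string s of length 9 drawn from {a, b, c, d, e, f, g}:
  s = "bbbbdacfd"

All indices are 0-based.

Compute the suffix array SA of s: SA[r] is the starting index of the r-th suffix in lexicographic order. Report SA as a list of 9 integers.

rank | idx | suffix
   0 |   5 | acfd
   1 |   0 | bbbbdacfd
   2 |   1 | bbbdacfd
   3 |   2 | bbdacfd
   4 |   3 | bdacfd
   5 |   6 | cfd
   6 |   8 | d
   7 |   4 | dacfd
   8 |   7 | fd

[5, 0, 1, 2, 3, 6, 8, 4, 7]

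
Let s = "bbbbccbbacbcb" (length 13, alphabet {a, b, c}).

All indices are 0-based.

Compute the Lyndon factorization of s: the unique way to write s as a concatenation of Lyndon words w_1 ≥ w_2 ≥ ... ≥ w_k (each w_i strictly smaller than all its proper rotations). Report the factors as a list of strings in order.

emit factor 1: 'bbbbcc' (i=0, period=6)
emit factor 2: 'b' (i=6, period=1)
emit factor 3: 'b' (i=7, period=1)
emit factor 4: 'acbcb' (i=8, period=5)

["bbbbcc", "b", "b", "acbcb"]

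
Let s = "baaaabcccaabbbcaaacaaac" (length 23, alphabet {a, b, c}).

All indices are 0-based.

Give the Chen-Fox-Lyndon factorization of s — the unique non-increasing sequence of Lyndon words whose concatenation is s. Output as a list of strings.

emit factor 1: 'b' (i=0, period=1)
emit factor 2: 'aaaabcccaabbbcaaacaaac' (i=1, period=22)

["b", "aaaabcccaabbbcaaacaaac"]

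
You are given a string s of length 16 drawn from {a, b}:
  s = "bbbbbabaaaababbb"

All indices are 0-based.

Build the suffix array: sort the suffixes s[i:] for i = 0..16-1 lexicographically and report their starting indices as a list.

sorted suffixes:
  #0 SA[0]=7  'aaaababbb'
  #1 SA[1]=8  'aaababbb'
  #2 SA[2]=9  'aababbb'
  #3 SA[3]=5  'abaaaababbb'
  #4 SA[4]=10  'ababbb'
  #5 SA[5]=12  'abbb'
  #6 SA[6]=15  'b'
  #7 SA[7]=6  'baaaababbb'
  #8 SA[8]=4  'babaaaababbb'
  #9 SA[9]=11  'babbb'
  #10 SA[10]=14  'bb'
  #11 SA[11]=3  'bbabaaaababbb'
  #12 SA[12]=13  'bbb'
  #13 SA[13]=2  'bbbabaaaababbb'
  #14 SA[14]=1  'bbbbabaaaababbb'
  #15 SA[15]=0  'bbbbbabaaaababbb'

[7, 8, 9, 5, 10, 12, 15, 6, 4, 11, 14, 3, 13, 2, 1, 0]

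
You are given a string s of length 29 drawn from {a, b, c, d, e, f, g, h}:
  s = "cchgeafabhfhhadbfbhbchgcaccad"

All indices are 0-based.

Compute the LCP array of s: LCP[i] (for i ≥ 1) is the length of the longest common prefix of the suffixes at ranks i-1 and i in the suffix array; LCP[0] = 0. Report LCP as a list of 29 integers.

sorted suffixes:
  #0 SA[0]=7  'abhfhhadbfbhbchgcaccad'
  #1 SA[1]=24  'accad'
  #2 SA[2]=27  'ad'
  #3 SA[3]=13  'adbfbhbchgcaccad'
  #4 SA[4]=5  'afabhfhhadbfbhbchgcaccad'
  #5 SA[5]=19  'bchgcaccad'
  #6 SA[6]=15  'bfbhbchgcaccad'
  #7 SA[7]=17  'bhbchgcaccad'
  #8 SA[8]=8  'bhfhhadbfbhbchgcaccad'
  #9 SA[9]=23  'caccad'
  #10 SA[10]=26  'cad'
  #11 SA[11]=25  'ccad'
  #12 SA[12]=0  'cchgeafabhfhhadbfbhbchgcaccad'
  #13 SA[13]=20  'chgcaccad'
  #14 SA[14]=1  'chgeafabhfhhadbfbhbchgcaccad'
  #15 SA[15]=28  'd'
  #16 SA[16]=14  'dbfbhbchgcaccad'
  #17 SA[17]=4  'eafabhfhhadbfbhbchgcaccad'
  #18 SA[18]=6  'fabhfhhadbfbhbchgcaccad'
  #19 SA[19]=16  'fbhbchgcaccad'
  #20 SA[20]=10  'fhhadbfbhbchgcaccad'
  #21 SA[21]=22  'gcaccad'
  #22 SA[22]=3  'geafabhfhhadbfbhbchgcaccad'
  #23 SA[23]=12  'hadbfbhbchgcaccad'
  #24 SA[24]=18  'hbchgcaccad'
  #25 SA[25]=9  'hfhhadbfbhbchgcaccad'
  #26 SA[26]=21  'hgcaccad'
  #27 SA[27]=2  'hgeafabhfhhadbfbhbchgcaccad'
  #28 SA[28]=11  'hhadbfbhbchgcaccad'

SA = [7, 24, 27, 13, 5, 19, 15, 17, 8, 23, 26, 25, 0, 20, 1, 28, 14, 4, 6, 16, 10, 22, 3, 12, 18, 9, 21, 2, 11]
i: (SA[i-1],SA[i]) lcp shared
  1: (7,24) 1 'a'
  2: (24,27) 1 'a'
  3: (27,13) 2 'ad'
  4: (13,5) 1 'a'
  5: (5,19) 0 ''
  6: (19,15) 1 'b'
  7: (15,17) 1 'b'
  8: (17,8) 2 'bh'
  9: (8,23) 0 ''
  10: (23,26) 2 'ca'
  11: (26,25) 1 'c'
  12: (25,0) 2 'cc'
  13: (0,20) 1 'c'
  14: (20,1) 3 'chg'
  15: (1,28) 0 ''
  16: (28,14) 1 'd'
  17: (14,4) 0 ''
  18: (4,6) 0 ''
  19: (6,16) 1 'f'
  20: (16,10) 1 'f'
  21: (10,22) 0 ''
  22: (22,3) 1 'g'
  23: (3,12) 0 ''
  24: (12,18) 1 'h'
  25: (18,9) 1 'h'
  26: (9,21) 1 'h'
  27: (21,2) 2 'hg'
  28: (2,11) 1 'h'

[0, 1, 1, 2, 1, 0, 1, 1, 2, 0, 2, 1, 2, 1, 3, 0, 1, 0, 0, 1, 1, 0, 1, 0, 1, 1, 1, 2, 1]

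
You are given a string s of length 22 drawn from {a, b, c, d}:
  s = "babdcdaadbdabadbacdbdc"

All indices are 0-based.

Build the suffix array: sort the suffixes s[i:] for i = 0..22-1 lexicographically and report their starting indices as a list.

[6, 11, 1, 16, 13, 7, 0, 15, 12, 9, 19, 2, 21, 4, 17, 5, 10, 14, 8, 18, 20, 3]

rank→(start, suffix):
  0 → (6, 'aadbdabadbacdbdc')
  1 → (11, 'abadbacdbdc')
  2 → (1, 'abdcdaadbdabadbacdbdc')
  3 → (16, 'acdbdc')
  4 → (13, 'adbacdbdc')
  5 → (7, 'adbdabadbacdbdc')
  6 → (0, 'babdcdaadbdabadbacdbdc')
  7 → (15, 'bacdbdc')
  8 → (12, 'badbacdbdc')
  9 → (9, 'bdabadbacdbdc')
  10 → (19, 'bdc')
  11 → (2, 'bdcdaadbdabadbacdbdc')
  12 → (21, 'c')
  13 → (4, 'cdaadbdabadbacdbdc')
  14 → (17, 'cdbdc')
  15 → (5, 'daadbdabadbacdbdc')
  16 → (10, 'dabadbacdbdc')
  17 → (14, 'dbacdbdc')
  18 → (8, 'dbdabadbacdbdc')
  19 → (18, 'dbdc')
  20 → (20, 'dc')
  21 → (3, 'dcdaadbdabadbacdbdc')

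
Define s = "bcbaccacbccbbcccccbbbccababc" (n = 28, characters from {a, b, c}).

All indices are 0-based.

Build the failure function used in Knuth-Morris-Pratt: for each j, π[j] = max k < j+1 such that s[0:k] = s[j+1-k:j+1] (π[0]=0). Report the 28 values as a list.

[0, 0, 1, 0, 0, 0, 0, 0, 1, 2, 0, 1, 1, 2, 0, 0, 0, 0, 1, 1, 1, 2, 0, 0, 1, 0, 1, 2]

π[0] = 0
j=1 s[j]='c': π[1]=0 (border '')
j=2 s[j]='b': π[2]=1 (border 'b')
j=3 s[j]='a': k: 1→0; π[3]=0 (border '')
j=4 s[j]='c': π[4]=0 (border '')
j=5 s[j]='c': π[5]=0 (border '')
j=6 s[j]='a': π[6]=0 (border '')
j=7 s[j]='c': π[7]=0 (border '')
j=8 s[j]='b': π[8]=1 (border 'b')
j=9 s[j]='c': π[9]=2 (border 'bc')
j=10 s[j]='c': k: 2→0; π[10]=0 (border '')
j=11 s[j]='b': π[11]=1 (border 'b')
j=12 s[j]='b': k: 1→0; π[12]=1 (border 'b')
j=13 s[j]='c': π[13]=2 (border 'bc')
j=14 s[j]='c': k: 2→0; π[14]=0 (border '')
j=15 s[j]='c': π[15]=0 (border '')
j=16 s[j]='c': π[16]=0 (border '')
j=17 s[j]='c': π[17]=0 (border '')
j=18 s[j]='b': π[18]=1 (border 'b')
j=19 s[j]='b': k: 1→0; π[19]=1 (border 'b')
j=20 s[j]='b': k: 1→0; π[20]=1 (border 'b')
j=21 s[j]='c': π[21]=2 (border 'bc')
j=22 s[j]='c': k: 2→0; π[22]=0 (border '')
j=23 s[j]='a': π[23]=0 (border '')
j=24 s[j]='b': π[24]=1 (border 'b')
j=25 s[j]='a': k: 1→0; π[25]=0 (border '')
j=26 s[j]='b': π[26]=1 (border 'b')
j=27 s[j]='c': π[27]=2 (border 'bc')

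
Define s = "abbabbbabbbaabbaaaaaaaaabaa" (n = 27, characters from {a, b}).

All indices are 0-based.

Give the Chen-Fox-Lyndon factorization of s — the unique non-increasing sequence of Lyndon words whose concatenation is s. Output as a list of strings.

emit factor 1: 'abbabbbabbb' (i=0, period=11)
emit factor 2: 'aabb' (i=11, period=4)
emit factor 3: 'aaaaaaaaab' (i=15, period=10)
emit factor 4: 'a' (i=25, period=1)
emit factor 5: 'a' (i=26, period=1)

["abbabbbabbb", "aabb", "aaaaaaaaab", "a", "a"]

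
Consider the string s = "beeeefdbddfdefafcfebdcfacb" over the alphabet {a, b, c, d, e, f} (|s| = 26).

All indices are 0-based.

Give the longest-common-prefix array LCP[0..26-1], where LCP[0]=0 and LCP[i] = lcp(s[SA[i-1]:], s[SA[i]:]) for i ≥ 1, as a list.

rank→(start, suffix):
  0 → (23, 'acb')
  1 → (14, 'afcfebdcfacb')
  2 → (25, 'b')
  3 → (19, 'bdcfacb')
  4 → (7, 'bddfdefafcfebdcfacb')
  5 → (0, 'beeeefdbddfdefafcfebdcfacb')
  6 → (24, 'cb')
  7 → (21, 'cfacb')
  8 → (16, 'cfebdcfacb')
  9 → (6, 'dbddfdefafcfebdcfacb')
  10 → (20, 'dcfacb')
  11 → (8, 'ddfdefafcfebdcfacb')
  12 → (11, 'defafcfebdcfacb')
  13 → (9, 'dfdefafcfebdcfacb')
  14 → (18, 'ebdcfacb')
  15 → (1, 'eeeefdbddfdefafcfebdcfacb')
  16 → (2, 'eeefdbddfdefafcfebdcfacb')
  17 → (3, 'eefdbddfdefafcfebdcfacb')
  18 → (12, 'efafcfebdcfacb')
  19 → (4, 'efdbddfdefafcfebdcfacb')
  20 → (22, 'facb')
  21 → (13, 'fafcfebdcfacb')
  22 → (15, 'fcfebdcfacb')
  23 → (5, 'fdbddfdefafcfebdcfacb')
  24 → (10, 'fdefafcfebdcfacb')
  25 → (17, 'febdcfacb')

SA = [23, 14, 25, 19, 7, 0, 24, 21, 16, 6, 20, 8, 11, 9, 18, 1, 2, 3, 12, 4, 22, 13, 15, 5, 10, 17]
i: (SA[i-1],SA[i]) lcp shared
  1: (23,14) 1 'a'
  2: (14,25) 0 ''
  3: (25,19) 1 'b'
  4: (19,7) 2 'bd'
  5: (7,0) 1 'b'
  6: (0,24) 0 ''
  7: (24,21) 1 'c'
  8: (21,16) 2 'cf'
  9: (16,6) 0 ''
  10: (6,20) 1 'd'
  11: (20,8) 1 'd'
  12: (8,11) 1 'd'
  13: (11,9) 1 'd'
  14: (9,18) 0 ''
  15: (18,1) 1 'e'
  16: (1,2) 3 'eee'
  17: (2,3) 2 'ee'
  18: (3,12) 1 'e'
  19: (12,4) 2 'ef'
  20: (4,22) 0 ''
  21: (22,13) 2 'fa'
  22: (13,15) 1 'f'
  23: (15,5) 1 'f'
  24: (5,10) 2 'fd'
  25: (10,17) 1 'f'

[0, 1, 0, 1, 2, 1, 0, 1, 2, 0, 1, 1, 1, 1, 0, 1, 3, 2, 1, 2, 0, 2, 1, 1, 2, 1]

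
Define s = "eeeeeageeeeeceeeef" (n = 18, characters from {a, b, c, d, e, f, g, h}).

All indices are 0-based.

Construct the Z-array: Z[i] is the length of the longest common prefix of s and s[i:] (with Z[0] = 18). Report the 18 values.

Z[0]=18
i=1: fresh scan; Z[1]=4 extend→box=[1,5)
i=2: min(r-i=3, Z[1]=4)=3; Z[2]=3
i=3: min(r-i=2, Z[2]=3)=2; Z[3]=2
i=4: min(r-i=1, Z[3]=2)=1; Z[4]=1
i=5: fresh scan; Z[5]=0
i=6: fresh scan; Z[6]=0
i=7: fresh scan; Z[7]=5 extend→box=[7,12)
i=8: min(r-i=4, Z[1]=4)=4; Z[8]=4
i=9: min(r-i=3, Z[2]=3)=3; Z[9]=3
i=10: min(r-i=2, Z[3]=2)=2; Z[10]=2
i=11: min(r-i=1, Z[4]=1)=1; Z[11]=1
i=12: fresh scan; Z[12]=0
i=13: fresh scan; Z[13]=4 extend→box=[13,17)
i=14: min(r-i=3, Z[1]=4)=3; Z[14]=3
i=15: min(r-i=2, Z[2]=3)=2; Z[15]=2
i=16: min(r-i=1, Z[3]=2)=1; Z[16]=1
i=17: fresh scan; Z[17]=0

[18, 4, 3, 2, 1, 0, 0, 5, 4, 3, 2, 1, 0, 4, 3, 2, 1, 0]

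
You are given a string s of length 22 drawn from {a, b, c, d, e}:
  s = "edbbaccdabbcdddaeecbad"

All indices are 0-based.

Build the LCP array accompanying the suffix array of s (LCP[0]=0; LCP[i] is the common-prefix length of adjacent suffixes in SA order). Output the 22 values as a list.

rank→(start, suffix):
  0 → (8, 'abbcdddaeecbad')
  1 → (4, 'accdabbcdddaeecbad')
  2 → (20, 'ad')
  3 → (15, 'aeecbad')
  4 → (3, 'baccdabbcdddaeecbad')
  5 → (19, 'bad')
  6 → (2, 'bbaccdabbcdddaeecbad')
  7 → (9, 'bbcdddaeecbad')
  8 → (10, 'bcdddaeecbad')
  9 → (18, 'cbad')
  10 → (5, 'ccdabbcdddaeecbad')
  11 → (6, 'cdabbcdddaeecbad')
  12 → (11, 'cdddaeecbad')
  13 → (21, 'd')
  14 → (7, 'dabbcdddaeecbad')
  15 → (14, 'daeecbad')
  16 → (1, 'dbbaccdabbcdddaeecbad')
  17 → (13, 'ddaeecbad')
  18 → (12, 'dddaeecbad')
  19 → (17, 'ecbad')
  20 → (0, 'edbbaccdabbcdddaeecbad')
  21 → (16, 'eecbad')

SA = [8, 4, 20, 15, 3, 19, 2, 9, 10, 18, 5, 6, 11, 21, 7, 14, 1, 13, 12, 17, 0, 16]
i: (SA[i-1],SA[i]) lcp shared
  1: (8,4) 1 'a'
  2: (4,20) 1 'a'
  3: (20,15) 1 'a'
  4: (15,3) 0 ''
  5: (3,19) 2 'ba'
  6: (19,2) 1 'b'
  7: (2,9) 2 'bb'
  8: (9,10) 1 'b'
  9: (10,18) 0 ''
  10: (18,5) 1 'c'
  11: (5,6) 1 'c'
  12: (6,11) 2 'cd'
  13: (11,21) 0 ''
  14: (21,7) 1 'd'
  15: (7,14) 2 'da'
  16: (14,1) 1 'd'
  17: (1,13) 1 'd'
  18: (13,12) 2 'dd'
  19: (12,17) 0 ''
  20: (17,0) 1 'e'
  21: (0,16) 1 'e'

[0, 1, 1, 1, 0, 2, 1, 2, 1, 0, 1, 1, 2, 0, 1, 2, 1, 1, 2, 0, 1, 1]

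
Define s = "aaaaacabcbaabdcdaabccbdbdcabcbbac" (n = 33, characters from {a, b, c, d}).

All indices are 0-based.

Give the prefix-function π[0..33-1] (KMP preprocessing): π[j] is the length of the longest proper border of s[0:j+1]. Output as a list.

π[0] = 0
j=1 s[j]='a': π[1]=1 (border 'a')
j=2 s[j]='a': π[2]=2 (border 'aa')
j=3 s[j]='a': π[3]=3 (border 'aaa')
j=4 s[j]='a': π[4]=4 (border 'aaaa')
j=5 s[j]='c': k: 4→3→2→1→0; π[5]=0 (border '')
j=6 s[j]='a': π[6]=1 (border 'a')
j=7 s[j]='b': k: 1→0; π[7]=0 (border '')
j=8 s[j]='c': π[8]=0 (border '')
j=9 s[j]='b': π[9]=0 (border '')
j=10 s[j]='a': π[10]=1 (border 'a')
j=11 s[j]='a': π[11]=2 (border 'aa')
j=12 s[j]='b': k: 2→1→0; π[12]=0 (border '')
j=13 s[j]='d': π[13]=0 (border '')
j=14 s[j]='c': π[14]=0 (border '')
j=15 s[j]='d': π[15]=0 (border '')
j=16 s[j]='a': π[16]=1 (border 'a')
j=17 s[j]='a': π[17]=2 (border 'aa')
j=18 s[j]='b': k: 2→1→0; π[18]=0 (border '')
j=19 s[j]='c': π[19]=0 (border '')
j=20 s[j]='c': π[20]=0 (border '')
j=21 s[j]='b': π[21]=0 (border '')
j=22 s[j]='d': π[22]=0 (border '')
j=23 s[j]='b': π[23]=0 (border '')
j=24 s[j]='d': π[24]=0 (border '')
j=25 s[j]='c': π[25]=0 (border '')
j=26 s[j]='a': π[26]=1 (border 'a')
j=27 s[j]='b': k: 1→0; π[27]=0 (border '')
j=28 s[j]='c': π[28]=0 (border '')
j=29 s[j]='b': π[29]=0 (border '')
j=30 s[j]='b': π[30]=0 (border '')
j=31 s[j]='a': π[31]=1 (border 'a')
j=32 s[j]='c': k: 1→0; π[32]=0 (border '')

[0, 1, 2, 3, 4, 0, 1, 0, 0, 0, 1, 2, 0, 0, 0, 0, 1, 2, 0, 0, 0, 0, 0, 0, 0, 0, 1, 0, 0, 0, 0, 1, 0]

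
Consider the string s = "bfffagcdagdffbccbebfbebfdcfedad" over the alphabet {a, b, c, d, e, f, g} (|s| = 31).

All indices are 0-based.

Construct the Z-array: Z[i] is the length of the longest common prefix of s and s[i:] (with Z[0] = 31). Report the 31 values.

Z[0]=31
i=1: fresh scan; Z[1]=0
i=2: fresh scan; Z[2]=0
i=3: fresh scan; Z[3]=0
i=4: fresh scan; Z[4]=0
i=5: fresh scan; Z[5]=0
i=6: fresh scan; Z[6]=0
i=7: fresh scan; Z[7]=0
i=8: fresh scan; Z[8]=0
i=9: fresh scan; Z[9]=0
i=10: fresh scan; Z[10]=0
i=11: fresh scan; Z[11]=0
i=12: fresh scan; Z[12]=0
i=13: fresh scan; Z[13]=1 scan→box=[13,14)
i=14: fresh scan; Z[14]=0
i=15: fresh scan; Z[15]=0
i=16: fresh scan; Z[16]=1 scan→box=[16,17)
i=17: fresh scan; Z[17]=0
i=18: fresh scan; Z[18]=2 scan→box=[18,20)
i=19: min(r-i=1, Z[1]=0)=0; Z[19]=0
i=20: fresh scan; Z[20]=1 scan→box=[20,21)
i=21: fresh scan; Z[21]=0
i=22: fresh scan; Z[22]=2 scan→box=[22,24)
i=23: min(r-i=1, Z[1]=0)=0; Z[23]=0
i=24: fresh scan; Z[24]=0
i=25: fresh scan; Z[25]=0
i=26: fresh scan; Z[26]=0
i=27: fresh scan; Z[27]=0
i=28: fresh scan; Z[28]=0
i=29: fresh scan; Z[29]=0
i=30: fresh scan; Z[30]=0

[31, 0, 0, 0, 0, 0, 0, 0, 0, 0, 0, 0, 0, 1, 0, 0, 1, 0, 2, 0, 1, 0, 2, 0, 0, 0, 0, 0, 0, 0, 0]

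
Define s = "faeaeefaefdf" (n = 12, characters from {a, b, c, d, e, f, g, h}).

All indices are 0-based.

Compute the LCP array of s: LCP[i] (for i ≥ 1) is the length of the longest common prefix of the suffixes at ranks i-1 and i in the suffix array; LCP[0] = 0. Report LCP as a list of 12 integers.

rank→(start, suffix):
  0 → (1, 'aeaeefaefdf')
  1 → (3, 'aeefaefdf')
  2 → (7, 'aefdf')
  3 → (10, 'df')
  4 → (2, 'eaeefaefdf')
  5 → (4, 'eefaefdf')
  6 → (5, 'efaefdf')
  7 → (8, 'efdf')
  8 → (11, 'f')
  9 → (0, 'faeaeefaefdf')
  10 → (6, 'faefdf')
  11 → (9, 'fdf')

SA = [1, 3, 7, 10, 2, 4, 5, 8, 11, 0, 6, 9]
i: (SA[i-1],SA[i]) lcp shared
  1: (1,3) 2 'ae'
  2: (3,7) 2 'ae'
  3: (7,10) 0 ''
  4: (10,2) 0 ''
  5: (2,4) 1 'e'
  6: (4,5) 1 'e'
  7: (5,8) 2 'ef'
  8: (8,11) 0 ''
  9: (11,0) 1 'f'
  10: (0,6) 3 'fae'
  11: (6,9) 1 'f'

[0, 2, 2, 0, 0, 1, 1, 2, 0, 1, 3, 1]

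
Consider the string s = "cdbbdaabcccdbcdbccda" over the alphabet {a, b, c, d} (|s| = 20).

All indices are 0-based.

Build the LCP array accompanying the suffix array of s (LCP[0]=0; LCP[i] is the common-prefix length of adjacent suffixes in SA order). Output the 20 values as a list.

rank | idx | suffix
   0 |  19 | a
   1 |   5 | aabcccdbcdbccda
   2 |   6 | abcccdbcdbccda
   3 |   2 | bbdaabcccdbcdbccda
   4 |   7 | bcccdbcdbccda
   5 |  15 | bccda
   6 |  12 | bcdbccda
   7 |   3 | bdaabcccdbcdbccda
   8 |   8 | cccdbcdbccda
   9 |  16 | ccda
  10 |   9 | ccdbcdbccda
  11 |  17 | cda
  12 |   0 | cdbbdaabcccdbcdbccda
  13 |  13 | cdbccda
  14 |  10 | cdbcdbccda
  15 |  18 | da
  16 |   4 | daabcccdbcdbccda
  17 |   1 | dbbdaabcccdbcdbccda
  18 |  14 | dbccda
  19 |  11 | dbcdbccda

SA = [19, 5, 6, 2, 7, 15, 12, 3, 8, 16, 9, 17, 0, 13, 10, 18, 4, 1, 14, 11]
i: (SA[i-1],SA[i]) lcp shared
  1: (19,5) 1 'a'
  2: (5,6) 1 'a'
  3: (6,2) 0 ''
  4: (2,7) 1 'b'
  5: (7,15) 3 'bcc'
  6: (15,12) 2 'bc'
  7: (12,3) 1 'b'
  8: (3,8) 0 ''
  9: (8,16) 2 'cc'
  10: (16,9) 3 'ccd'
  11: (9,17) 1 'c'
  12: (17,0) 2 'cd'
  13: (0,13) 3 'cdb'
  14: (13,10) 4 'cdbc'
  15: (10,18) 0 ''
  16: (18,4) 2 'da'
  17: (4,1) 1 'd'
  18: (1,14) 2 'db'
  19: (14,11) 3 'dbc'

[0, 1, 1, 0, 1, 3, 2, 1, 0, 2, 3, 1, 2, 3, 4, 0, 2, 1, 2, 3]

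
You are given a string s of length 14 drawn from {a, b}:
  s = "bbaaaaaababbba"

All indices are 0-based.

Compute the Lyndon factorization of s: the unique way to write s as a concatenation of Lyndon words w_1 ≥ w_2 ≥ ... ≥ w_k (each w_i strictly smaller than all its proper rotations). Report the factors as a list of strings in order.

["b", "b", "aaaaaababbb", "a"]

emit factor 1: 'b' (i=0, period=1)
emit factor 2: 'b' (i=1, period=1)
emit factor 3: 'aaaaaababbb' (i=2, period=11)
emit factor 4: 'a' (i=13, period=1)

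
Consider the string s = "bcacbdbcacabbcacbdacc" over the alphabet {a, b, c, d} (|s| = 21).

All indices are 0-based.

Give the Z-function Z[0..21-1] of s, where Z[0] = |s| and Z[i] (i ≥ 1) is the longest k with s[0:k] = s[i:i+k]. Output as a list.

[21, 0, 0, 0, 1, 0, 4, 0, 0, 0, 0, 1, 6, 0, 0, 0, 1, 0, 0, 0, 0]

Z[0]=21
i=1: fresh scan; Z[1]=0
i=2: fresh scan; Z[2]=0
i=3: fresh scan; Z[3]=0
i=4: fresh scan; Z[4]=1 extend→box=[4,5)
i=5: fresh scan; Z[5]=0
i=6: fresh scan; Z[6]=4 extend→box=[6,10)
i=7: min(r-i=3, Z[1]=0)=0; Z[7]=0
i=8: min(r-i=2, Z[2]=0)=0; Z[8]=0
i=9: min(r-i=1, Z[3]=0)=0; Z[9]=0
i=10: fresh scan; Z[10]=0
i=11: fresh scan; Z[11]=1 extend→box=[11,12)
i=12: fresh scan; Z[12]=6 extend→box=[12,18)
i=13: min(r-i=5, Z[1]=0)=0; Z[13]=0
i=14: min(r-i=4, Z[2]=0)=0; Z[14]=0
i=15: min(r-i=3, Z[3]=0)=0; Z[15]=0
i=16: min(r-i=2, Z[4]=1)=1; Z[16]=1
i=17: min(r-i=1, Z[5]=0)=0; Z[17]=0
i=18: fresh scan; Z[18]=0
i=19: fresh scan; Z[19]=0
i=20: fresh scan; Z[20]=0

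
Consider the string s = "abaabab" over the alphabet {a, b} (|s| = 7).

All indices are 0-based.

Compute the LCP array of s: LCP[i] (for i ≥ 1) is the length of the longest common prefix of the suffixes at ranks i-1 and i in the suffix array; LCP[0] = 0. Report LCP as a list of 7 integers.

[0, 1, 2, 3, 0, 1, 2]

rank | idx | suffix
   0 |   2 | aabab
   1 |   5 | ab
   2 |   0 | abaabab
   3 |   3 | abab
   4 |   6 | b
   5 |   1 | baabab
   6 |   4 | bab

SA = [2, 5, 0, 3, 6, 1, 4]
[i] adj suffixes → lcp
  [1] 2/5 → 1 ('a')
  [2] 5/0 → 2 ('ab')
  [3] 0/3 → 3 ('aba')
  [4] 3/6 → 0 ('')
  [5] 6/1 → 1 ('b')
  [6] 1/4 → 2 ('ba')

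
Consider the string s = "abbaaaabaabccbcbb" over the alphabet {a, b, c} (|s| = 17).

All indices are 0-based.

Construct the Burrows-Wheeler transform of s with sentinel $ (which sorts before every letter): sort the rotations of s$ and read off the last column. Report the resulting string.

rank  rotation            last
    0  $abbaaaabaabccbcbb  b
    1  aaaabaabccbcbb$abb  b
    2  aaabaabccbcbb$abba  a
    3  aabaabccbcbb$abbaa  a
    4  aabccbcbb$abbaaaab  b
    5  abaabccbcbb$abbaaa  a
    6  abbaaaabaabccbcbb$  $
    7  abccbcbb$abbaaaaba  a
    8  b$abbaaaabaabccbcb  b
    9  baaaabaabccbcbb$ab  b
   10  baabccbcbb$abbaaaa  a
   11  bb$abbaaaabaabccbc  c
   12  bbaaaabaabccbcbb$a  a
   13  bcbb$abbaaaabaabcc  c
   14  bccbcbb$abbaaaabaa  a
   15  cbb$abbaaaabaabccb  b
   16  cbcbb$abbaaaabaabc  c
   17  ccbcbb$abbaaaabaab  b

bbaaba$abbacacabcb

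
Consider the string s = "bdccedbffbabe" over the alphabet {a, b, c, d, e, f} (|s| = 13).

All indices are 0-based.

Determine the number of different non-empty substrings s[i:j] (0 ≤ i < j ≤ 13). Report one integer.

84

sorted suffixes:
  #0 SA[0]=10  'abe'
  #1 SA[1]=9  'babe'
  #2 SA[2]=0  'bdccedbffbabe'
  #3 SA[3]=11  'be'
  #4 SA[4]=6  'bffbabe'
  #5 SA[5]=2  'ccedbffbabe'
  #6 SA[6]=3  'cedbffbabe'
  #7 SA[7]=5  'dbffbabe'
  #8 SA[8]=1  'dccedbffbabe'
  #9 SA[9]=12  'e'
  #10 SA[10]=4  'edbffbabe'
  #11 SA[11]=8  'fbabe'
  #12 SA[12]=7  'ffbabe'

SA = [10, 9, 0, 11, 6, 2, 3, 5, 1, 12, 4, 8, 7]
i: (SA[i-1],SA[i]) lcp shared
  1: (10,9) 0 ''
  2: (9,0) 1 'b'
  3: (0,11) 1 'b'
  4: (11,6) 1 'b'
  5: (6,2) 0 ''
  6: (2,3) 1 'c'
  7: (3,5) 0 ''
  8: (5,1) 1 'd'
  9: (1,12) 0 ''
  10: (12,4) 1 'e'
  11: (4,8) 0 ''
  12: (8,7) 1 'f'

n(n+1)/2 = 13·14/2 = 91
Σ LCP = 0 + 0 + 1 + 1 + 1 + 0 + 1 + 0 + 1 + 0 + 1 + 0 + 1 = 7
distinct = 91 − 7 = 84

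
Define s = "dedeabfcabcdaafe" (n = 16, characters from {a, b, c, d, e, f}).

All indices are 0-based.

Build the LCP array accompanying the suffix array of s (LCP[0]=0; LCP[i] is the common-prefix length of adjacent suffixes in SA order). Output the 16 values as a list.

rank | idx | suffix
   0 |  12 | aafe
   1 |   8 | abcdaafe
   2 |   4 | abfcabcdaafe
   3 |  13 | afe
   4 |   9 | bcdaafe
   5 |   5 | bfcabcdaafe
   6 |   7 | cabcdaafe
   7 |  10 | cdaafe
   8 |  11 | daafe
   9 |   2 | deabfcabcdaafe
  10 |   0 | dedeabfcabcdaafe
  11 |  15 | e
  12 |   3 | eabfcabcdaafe
  13 |   1 | edeabfcabcdaafe
  14 |   6 | fcabcdaafe
  15 |  14 | fe

SA = [12, 8, 4, 13, 9, 5, 7, 10, 11, 2, 0, 15, 3, 1, 6, 14]
i: (SA[i-1],SA[i]) lcp shared
  1: (12,8) 1 'a'
  2: (8,4) 2 'ab'
  3: (4,13) 1 'a'
  4: (13,9) 0 ''
  5: (9,5) 1 'b'
  6: (5,7) 0 ''
  7: (7,10) 1 'c'
  8: (10,11) 0 ''
  9: (11,2) 1 'd'
  10: (2,0) 2 'de'
  11: (0,15) 0 ''
  12: (15,3) 1 'e'
  13: (3,1) 1 'e'
  14: (1,6) 0 ''
  15: (6,14) 1 'f'

[0, 1, 2, 1, 0, 1, 0, 1, 0, 1, 2, 0, 1, 1, 0, 1]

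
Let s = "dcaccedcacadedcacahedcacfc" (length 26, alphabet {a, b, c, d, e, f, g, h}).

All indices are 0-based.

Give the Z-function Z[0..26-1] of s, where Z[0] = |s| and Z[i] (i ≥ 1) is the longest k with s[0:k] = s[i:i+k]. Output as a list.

Z[0]=26
i=1: outside box; Z[1]=0
i=2: outside box; Z[2]=0
i=3: outside box; Z[3]=0
i=4: outside box; Z[4]=0
i=5: outside box; Z[5]=0
i=6: outside box; Z[6]=4 extend→box=[6,10)
i=7: min(r-i=3, Z[1]=0)=0; Z[7]=0
i=8: min(r-i=2, Z[2]=0)=0; Z[8]=0
i=9: min(r-i=1, Z[3]=0)=0; Z[9]=0
i=10: outside box; Z[10]=0
i=11: outside box; Z[11]=1 extend→box=[11,12)
i=12: outside box; Z[12]=0
i=13: outside box; Z[13]=4 extend→box=[13,17)
i=14: min(r-i=3, Z[1]=0)=0; Z[14]=0
i=15: min(r-i=2, Z[2]=0)=0; Z[15]=0
i=16: min(r-i=1, Z[3]=0)=0; Z[16]=0
i=17: outside box; Z[17]=0
i=18: outside box; Z[18]=0
i=19: outside box; Z[19]=0
i=20: outside box; Z[20]=4 extend→box=[20,24)
i=21: min(r-i=3, Z[1]=0)=0; Z[21]=0
i=22: min(r-i=2, Z[2]=0)=0; Z[22]=0
i=23: min(r-i=1, Z[3]=0)=0; Z[23]=0
i=24: outside box; Z[24]=0
i=25: outside box; Z[25]=0

[26, 0, 0, 0, 0, 0, 4, 0, 0, 0, 0, 1, 0, 4, 0, 0, 0, 0, 0, 0, 4, 0, 0, 0, 0, 0]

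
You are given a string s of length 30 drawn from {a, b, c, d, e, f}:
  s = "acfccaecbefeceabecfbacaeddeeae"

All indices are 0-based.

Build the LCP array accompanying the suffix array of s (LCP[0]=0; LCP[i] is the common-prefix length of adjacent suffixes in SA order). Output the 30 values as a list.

[0, 1, 2, 1, 2, 2, 0, 1, 2, 0, 3, 1, 1, 1, 1, 2, 0, 1, 0, 1, 2, 1, 2, 2, 1, 1, 1, 0, 1, 1]

rank→(start, suffix):
  0 → (14, 'abecfbacaeddeeae')
  1 → (20, 'acaeddeeae')
  2 → (0, 'acfccaecbefeceabecfbacaeddeeae')
  3 → (28, 'ae')
  4 → (5, 'aecbefeceabecfbacaeddeeae')
  5 → (22, 'aeddeeae')
  6 → (19, 'bacaeddeeae')
  7 → (15, 'becfbacaeddeeae')
  8 → (8, 'befeceabecfbacaeddeeae')
  9 → (4, 'caecbefeceabecfbacaeddeeae')
  10 → (21, 'caeddeeae')
  11 → (7, 'cbefeceabecfbacaeddeeae')
  12 → (3, 'ccaecbefeceabecfbacaeddeeae')
  13 → (12, 'ceabecfbacaeddeeae')
  14 → (17, 'cfbacaeddeeae')
  15 → (1, 'cfccaecbefeceabecfbacaeddeeae')
  16 → (24, 'ddeeae')
  17 → (25, 'deeae')
  18 → (29, 'e')
  19 → (13, 'eabecfbacaeddeeae')
  20 → (27, 'eae')
  21 → (6, 'ecbefeceabecfbacaeddeeae')
  22 → (11, 'eceabecfbacaeddeeae')
  23 → (16, 'ecfbacaeddeeae')
  24 → (23, 'eddeeae')
  25 → (26, 'eeae')
  26 → (9, 'efeceabecfbacaeddeeae')
  27 → (18, 'fbacaeddeeae')
  28 → (2, 'fccaecbefeceabecfbacaeddeeae')
  29 → (10, 'feceabecfbacaeddeeae')

SA = [14, 20, 0, 28, 5, 22, 19, 15, 8, 4, 21, 7, 3, 12, 17, 1, 24, 25, 29, 13, 27, 6, 11, 16, 23, 26, 9, 18, 2, 10]
[i] adj suffixes → lcp
  [1] 14/20 → 1 ('a')
  [2] 20/0 → 2 ('ac')
  [3] 0/28 → 1 ('a')
  [4] 28/5 → 2 ('ae')
  [5] 5/22 → 2 ('ae')
  [6] 22/19 → 0 ('')
  [7] 19/15 → 1 ('b')
  [8] 15/8 → 2 ('be')
  [9] 8/4 → 0 ('')
  [10] 4/21 → 3 ('cae')
  [11] 21/7 → 1 ('c')
  [12] 7/3 → 1 ('c')
  [13] 3/12 → 1 ('c')
  [14] 12/17 → 1 ('c')
  [15] 17/1 → 2 ('cf')
  [16] 1/24 → 0 ('')
  [17] 24/25 → 1 ('d')
  [18] 25/29 → 0 ('')
  [19] 29/13 → 1 ('e')
  [20] 13/27 → 2 ('ea')
  [21] 27/6 → 1 ('e')
  [22] 6/11 → 2 ('ec')
  [23] 11/16 → 2 ('ec')
  [24] 16/23 → 1 ('e')
  [25] 23/26 → 1 ('e')
  [26] 26/9 → 1 ('e')
  [27] 9/18 → 0 ('')
  [28] 18/2 → 1 ('f')
  [29] 2/10 → 1 ('f')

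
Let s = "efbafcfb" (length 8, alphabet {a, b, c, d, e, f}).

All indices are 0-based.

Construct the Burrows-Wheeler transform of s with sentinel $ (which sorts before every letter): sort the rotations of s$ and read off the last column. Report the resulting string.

bbfff$cea

rank  rotation   last
    0  $efbafcfb  b
    1  afcfb$efb  b
    2  b$efbafcf  f
    3  bafcfb$ef  f
    4  cfb$efbaf  f
    5  efbafcfb$  $
    6  fb$efbafc  c
    7  fbafcfb$e  e
    8  fcfb$efba  a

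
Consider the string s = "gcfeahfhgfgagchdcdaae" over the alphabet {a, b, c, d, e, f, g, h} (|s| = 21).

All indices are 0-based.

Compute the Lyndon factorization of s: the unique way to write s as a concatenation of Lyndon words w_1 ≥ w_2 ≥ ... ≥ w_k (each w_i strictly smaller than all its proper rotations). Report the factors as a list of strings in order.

["g", "cfe", "ahfhgfg", "agchdcd", "aae"]

emit factor 1: 'g' (i=0, period=1)
emit factor 2: 'cfe' (i=1, period=3)
emit factor 3: 'ahfhgfg' (i=4, period=7)
emit factor 4: 'agchdcd' (i=11, period=7)
emit factor 5: 'aae' (i=18, period=3)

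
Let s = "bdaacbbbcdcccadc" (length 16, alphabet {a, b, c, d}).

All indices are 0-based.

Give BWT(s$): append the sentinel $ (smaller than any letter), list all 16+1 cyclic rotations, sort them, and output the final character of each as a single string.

cdaccbb$dcacdbbac

rank  rotation           last
    0  $bdaacbbbcdcccadc  c
    1  aacbbbcdcccadc$bd  d
    2  acbbbcdcccadc$bda  a
    3  adc$bdaacbbbcdccc  c
    4  bbbcdcccadc$bdaac  c
    5  bbcdcccadc$bdaacb  b
    6  bcdcccadc$bdaacbb  b
    7  bdaacbbbcdcccadc$  $
    8  c$bdaacbbbcdcccad  d
    9  cadc$bdaacbbbcdcc  c
   10  cbbbcdcccadc$bdaa  a
   11  ccadc$bdaacbbbcdc  c
   12  cccadc$bdaacbbbcd  d
   13  cdcccadc$bdaacbbb  b
   14  daacbbbcdcccadc$b  b
   15  dc$bdaacbbbcdccca  a
   16  dcccadc$bdaacbbbc  c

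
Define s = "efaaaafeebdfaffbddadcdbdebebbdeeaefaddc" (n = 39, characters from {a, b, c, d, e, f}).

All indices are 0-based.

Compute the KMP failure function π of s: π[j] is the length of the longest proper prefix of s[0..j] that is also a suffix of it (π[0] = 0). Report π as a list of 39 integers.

π[0] = 0
j=1 s[j]='f': π[1]=0 (border '')
j=2 s[j]='a': π[2]=0 (border '')
j=3 s[j]='a': π[3]=0 (border '')
j=4 s[j]='a': π[4]=0 (border '')
j=5 s[j]='a': π[5]=0 (border '')
j=6 s[j]='f': π[6]=0 (border '')
j=7 s[j]='e': π[7]=1 (border 'e')
j=8 s[j]='e': k: 1→0; π[8]=1 (border 'e')
j=9 s[j]='b': k: 1→0; π[9]=0 (border '')
j=10 s[j]='d': π[10]=0 (border '')
j=11 s[j]='f': π[11]=0 (border '')
j=12 s[j]='a': π[12]=0 (border '')
j=13 s[j]='f': π[13]=0 (border '')
j=14 s[j]='f': π[14]=0 (border '')
j=15 s[j]='b': π[15]=0 (border '')
j=16 s[j]='d': π[16]=0 (border '')
j=17 s[j]='d': π[17]=0 (border '')
j=18 s[j]='a': π[18]=0 (border '')
j=19 s[j]='d': π[19]=0 (border '')
j=20 s[j]='c': π[20]=0 (border '')
j=21 s[j]='d': π[21]=0 (border '')
j=22 s[j]='b': π[22]=0 (border '')
j=23 s[j]='d': π[23]=0 (border '')
j=24 s[j]='e': π[24]=1 (border 'e')
j=25 s[j]='b': k: 1→0; π[25]=0 (border '')
j=26 s[j]='e': π[26]=1 (border 'e')
j=27 s[j]='b': k: 1→0; π[27]=0 (border '')
j=28 s[j]='b': π[28]=0 (border '')
j=29 s[j]='d': π[29]=0 (border '')
j=30 s[j]='e': π[30]=1 (border 'e')
j=31 s[j]='e': k: 1→0; π[31]=1 (border 'e')
j=32 s[j]='a': k: 1→0; π[32]=0 (border '')
j=33 s[j]='e': π[33]=1 (border 'e')
j=34 s[j]='f': π[34]=2 (border 'ef')
j=35 s[j]='a': π[35]=3 (border 'efa')
j=36 s[j]='d': k: 3→0; π[36]=0 (border '')
j=37 s[j]='d': π[37]=0 (border '')
j=38 s[j]='c': π[38]=0 (border '')

[0, 0, 0, 0, 0, 0, 0, 1, 1, 0, 0, 0, 0, 0, 0, 0, 0, 0, 0, 0, 0, 0, 0, 0, 1, 0, 1, 0, 0, 0, 1, 1, 0, 1, 2, 3, 0, 0, 0]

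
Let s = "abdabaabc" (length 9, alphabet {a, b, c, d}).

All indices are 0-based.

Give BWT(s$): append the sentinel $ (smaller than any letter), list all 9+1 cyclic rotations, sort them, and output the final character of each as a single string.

cbda$aaabb

rank  rotation    last
    0  $abdabaabc  c
    1  aabc$abdab  b
    2  abaabc$abd  d
    3  abc$abdaba  a
    4  abdabaabc$  $
    5  baabc$abda  a
    6  bc$abdabaa  a
    7  bdabaabc$a  a
    8  c$abdabaab  b
    9  dabaabc$ab  b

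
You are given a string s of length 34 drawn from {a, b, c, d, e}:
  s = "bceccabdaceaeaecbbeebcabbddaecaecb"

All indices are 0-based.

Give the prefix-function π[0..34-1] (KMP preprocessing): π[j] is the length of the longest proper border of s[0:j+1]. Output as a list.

π[0] = 0
j=1 s[j]='c': π[1]=0 (border '')
j=2 s[j]='e': π[2]=0 (border '')
j=3 s[j]='c': π[3]=0 (border '')
j=4 s[j]='c': π[4]=0 (border '')
j=5 s[j]='a': π[5]=0 (border '')
j=6 s[j]='b': π[6]=1 (border 'b')
j=7 s[j]='d': k: 1→0; π[7]=0 (border '')
j=8 s[j]='a': π[8]=0 (border '')
j=9 s[j]='c': π[9]=0 (border '')
j=10 s[j]='e': π[10]=0 (border '')
j=11 s[j]='a': π[11]=0 (border '')
j=12 s[j]='e': π[12]=0 (border '')
j=13 s[j]='a': π[13]=0 (border '')
j=14 s[j]='e': π[14]=0 (border '')
j=15 s[j]='c': π[15]=0 (border '')
j=16 s[j]='b': π[16]=1 (border 'b')
j=17 s[j]='b': k: 1→0; π[17]=1 (border 'b')
j=18 s[j]='e': k: 1→0; π[18]=0 (border '')
j=19 s[j]='e': π[19]=0 (border '')
j=20 s[j]='b': π[20]=1 (border 'b')
j=21 s[j]='c': π[21]=2 (border 'bc')
j=22 s[j]='a': k: 2→0; π[22]=0 (border '')
j=23 s[j]='b': π[23]=1 (border 'b')
j=24 s[j]='b': k: 1→0; π[24]=1 (border 'b')
j=25 s[j]='d': k: 1→0; π[25]=0 (border '')
j=26 s[j]='d': π[26]=0 (border '')
j=27 s[j]='a': π[27]=0 (border '')
j=28 s[j]='e': π[28]=0 (border '')
j=29 s[j]='c': π[29]=0 (border '')
j=30 s[j]='a': π[30]=0 (border '')
j=31 s[j]='e': π[31]=0 (border '')
j=32 s[j]='c': π[32]=0 (border '')
j=33 s[j]='b': π[33]=1 (border 'b')

[0, 0, 0, 0, 0, 0, 1, 0, 0, 0, 0, 0, 0, 0, 0, 0, 1, 1, 0, 0, 1, 2, 0, 1, 1, 0, 0, 0, 0, 0, 0, 0, 0, 1]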